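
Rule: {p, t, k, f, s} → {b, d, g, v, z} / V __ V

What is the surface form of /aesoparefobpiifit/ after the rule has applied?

aezobarevobpiivit

/s/ is a voiceless obstruent between vowels /e/ and /o/, so it voices to [z].
/p/ is a voiceless obstruent between vowels /o/ and /a/, so it voices to [b].
/f/ is a voiceless obstruent between vowels /e/ and /o/, so it voices to [v].
/f/ is a voiceless obstruent between vowels /i/ and /i/, so it voices to [v].
Surface form: [aezobarevobpiivit].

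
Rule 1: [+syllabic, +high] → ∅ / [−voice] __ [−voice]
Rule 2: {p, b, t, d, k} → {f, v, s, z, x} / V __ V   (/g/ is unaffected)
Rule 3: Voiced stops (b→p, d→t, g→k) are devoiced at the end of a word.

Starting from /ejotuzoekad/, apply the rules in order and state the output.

Rule 1 (high vowel syncope): no segment meets the environment; /ejotuzoekad/ is unchanged.
Rule 2 (intervocalic spirantization): /t/ is a stop between vowels /o/ and /u/, so it spirantizes to the fricative [s]. /k/ is a stop between vowels /e/ and /a/, so it spirantizes to the fricative [x]. /ejotuzoekad/ → ejosuzoexad.
Rule 3 (final devoicing): /d/ is a voiced stop in word-final position, so it devoices to [t]. /ejosuzoexad/ → ejosuzoexat.

ejosuzoexat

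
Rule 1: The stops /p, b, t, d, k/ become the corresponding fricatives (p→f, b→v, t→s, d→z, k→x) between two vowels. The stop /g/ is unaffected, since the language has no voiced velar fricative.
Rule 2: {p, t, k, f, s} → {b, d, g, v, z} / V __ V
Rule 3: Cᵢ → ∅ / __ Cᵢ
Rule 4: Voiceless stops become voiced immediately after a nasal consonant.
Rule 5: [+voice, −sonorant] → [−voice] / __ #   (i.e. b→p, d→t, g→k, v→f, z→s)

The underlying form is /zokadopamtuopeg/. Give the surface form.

Rule 1 (intervocalic spirantization): /k/ is a stop between vowels /o/ and /a/, so it spirantizes to the fricative [x]. /d/ is a stop between vowels /a/ and /o/, so it spirantizes to the fricative [z]. /p/ is a stop between vowels /o/ and /a/, so it spirantizes to the fricative [f]. /p/ is a stop between vowels /o/ and /e/, so it spirantizes to the fricative [f]. /zokadopamtuopeg/ → zoxazofamtuofeg.
Rule 2 (intervocalic voicing): /f/ is a voiceless obstruent between vowels /o/ and /a/, so it voices to [v]. /f/ is a voiceless obstruent between vowels /o/ and /e/, so it voices to [v]. /zoxazofamtuofeg/ → zoxazovamtuoveg.
Rule 3 (degemination): no segment meets the environment; /zoxazovamtuoveg/ is unchanged.
Rule 4 (post-nasal voicing): /t/ is a voiceless stop immediately after the nasal /m/, so it voices to [d]. /zoxazovamtuoveg/ → zoxazovamduoveg.
Rule 5 (final devoicing): /g/ is a voiced obstruent in word-final position, so it devoices to [k]. /zoxazovamduoveg/ → zoxazovamduovek.

zoxazovamduovek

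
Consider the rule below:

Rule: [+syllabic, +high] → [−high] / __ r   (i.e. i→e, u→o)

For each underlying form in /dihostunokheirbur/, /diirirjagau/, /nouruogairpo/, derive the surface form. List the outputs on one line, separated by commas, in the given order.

dihostunokheerbor, diererjagau, nooruogaerpo

/dihostunokheirbur/: /i/ is a high vowel immediately before /r/, so it lowers to [e]. /u/ is a high vowel immediately before /r/, so it lowers to [o]. → [dihostunokheerbor].
/diirirjagau/: /i/ is a high vowel immediately before /r/, so it lowers to [e]. /i/ is a high vowel immediately before /r/, so it lowers to [e]. → [diererjagau].
/nouruogairpo/: /u/ is a high vowel immediately before /r/, so it lowers to [o]. /i/ is a high vowel immediately before /r/, so it lowers to [e]. → [nooruogaerpo].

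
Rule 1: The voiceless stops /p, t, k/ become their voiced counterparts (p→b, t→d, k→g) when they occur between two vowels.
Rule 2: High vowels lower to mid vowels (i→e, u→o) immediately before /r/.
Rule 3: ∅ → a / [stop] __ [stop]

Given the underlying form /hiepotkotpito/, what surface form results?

hiebotakotapido

Rule 1 (intervocalic voicing): /p/ is a voiceless stop between vowels /e/ and /o/, so it voices to [b]. /t/ is a voiceless stop between vowels /i/ and /o/, so it voices to [d]. /hiepotkotpito/ → hiebotkotpido.
Rule 2 (pre-rhotic lowering): no segment meets the environment; /hiebotkotpido/ is unchanged.
Rule 3 (stop-cluster a-epenthesis): /t/ and /k/ form a stop–stop cluster, so [a] is inserted between them. /t/ and /p/ form a stop–stop cluster, so [a] is inserted between them. /hiebotkotpido/ → hiebotakotapido.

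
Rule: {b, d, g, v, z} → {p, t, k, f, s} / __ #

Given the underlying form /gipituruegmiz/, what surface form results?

/z/ is a voiced obstruent in word-final position, so it devoices to [s].
Surface form: [gipituruegmis].

gipituruegmis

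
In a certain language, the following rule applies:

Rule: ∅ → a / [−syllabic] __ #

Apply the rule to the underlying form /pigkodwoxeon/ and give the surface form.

the form ends in the consonant /n/, so [a] is inserted word-finally.
Surface form: [pigkodwoxeona].

pigkodwoxeona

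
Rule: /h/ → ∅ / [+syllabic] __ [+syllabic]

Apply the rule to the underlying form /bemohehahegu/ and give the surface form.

/h/ occurs between vowels /o/ and /e/, so it deletes.
/h/ occurs between vowels /e/ and /a/, so it deletes.
/h/ occurs between vowels /a/ and /e/, so it deletes.
Surface form: [bemoeaegu].

bemoeaegu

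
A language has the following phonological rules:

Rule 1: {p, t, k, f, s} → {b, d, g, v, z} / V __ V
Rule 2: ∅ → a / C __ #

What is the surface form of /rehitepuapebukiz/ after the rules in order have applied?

rehidebuabebugiza

Rule 1 (intervocalic voicing): /t/ is a voiceless obstruent between vowels /i/ and /e/, so it voices to [d]. /p/ is a voiceless obstruent between vowels /e/ and /u/, so it voices to [b]. /p/ is a voiceless obstruent between vowels /a/ and /e/, so it voices to [b]. /k/ is a voiceless obstruent between vowels /u/ and /i/, so it voices to [g]. /rehitepuapebukiz/ → rehidebuabebugiz.
Rule 2 (final a-epenthesis): the form ends in the consonant /z/, so [a] is inserted word-finally. /rehidebuabebugiz/ → rehidebuabebugiza.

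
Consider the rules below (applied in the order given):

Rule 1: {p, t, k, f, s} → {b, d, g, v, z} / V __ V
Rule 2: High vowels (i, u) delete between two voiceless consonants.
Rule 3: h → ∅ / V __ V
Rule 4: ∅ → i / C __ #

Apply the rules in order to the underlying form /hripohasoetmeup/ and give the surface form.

hriboazoetmeupi

Rule 1 (intervocalic voicing): /p/ is a voiceless obstruent between vowels /i/ and /o/, so it voices to [b]. /s/ is a voiceless obstruent between vowels /a/ and /o/, so it voices to [z]. /hripohasoetmeup/ → hribohazoetmeup.
Rule 2 (high vowel syncope): no segment meets the environment; /hribohazoetmeup/ is unchanged.
Rule 3 (intervocalic h-deletion): /h/ occurs between vowels /o/ and /a/, so it deletes. /hribohazoetmeup/ → hriboazoetmeup.
Rule 4 (final i-epenthesis): the form ends in the consonant /p/, so [i] is inserted word-finally. /hriboazoetmeup/ → hriboazoetmeupi.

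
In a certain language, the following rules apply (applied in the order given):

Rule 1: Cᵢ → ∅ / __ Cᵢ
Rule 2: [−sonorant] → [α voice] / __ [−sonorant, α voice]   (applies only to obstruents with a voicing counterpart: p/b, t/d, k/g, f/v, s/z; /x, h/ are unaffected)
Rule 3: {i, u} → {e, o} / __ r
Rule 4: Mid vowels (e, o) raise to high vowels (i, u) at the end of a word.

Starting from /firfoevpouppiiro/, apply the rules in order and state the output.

Rule 1 (degemination): /pp/ is a geminate; the first /p/ deletes. /firfoevpouppiiro/ → firfoevpoupiiro.
Rule 2 (regressive voicing assimilation): /v/ precedes the voiceless obstruent /p/, so it devoices to [f] by assimilation. /firfoevpoupiiro/ → firfoefpoupiiro.
Rule 3 (pre-rhotic lowering): /i/ is a high vowel immediately before /r/, so it lowers to [e]. /i/ is a high vowel immediately before /r/, so it lowers to [e]. /firfoefpoupiiro/ → ferfoefpoupiero.
Rule 4 (final vowel raising): /o/ is a mid vowel in word-final position, so it raises to [u]. /ferfoefpoupiero/ → ferfoefpoupieru.

ferfoefpoupieru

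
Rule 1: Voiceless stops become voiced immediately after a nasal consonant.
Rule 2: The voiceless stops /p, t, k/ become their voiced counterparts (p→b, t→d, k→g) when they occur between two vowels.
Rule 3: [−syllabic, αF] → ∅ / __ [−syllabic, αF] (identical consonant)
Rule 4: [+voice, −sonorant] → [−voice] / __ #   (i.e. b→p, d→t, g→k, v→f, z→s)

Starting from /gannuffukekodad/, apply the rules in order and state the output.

ganufugegodat

Rule 1 (post-nasal voicing): no segment meets the environment; /gannuffukekodad/ is unchanged.
Rule 2 (intervocalic voicing): /k/ is a voiceless stop between vowels /u/ and /e/, so it voices to [g]. /k/ is a voiceless stop between vowels /e/ and /o/, so it voices to [g]. /gannuffukekodad/ → gannuffugegodad.
Rule 3 (degemination): /nn/ is a geminate; the first /n/ deletes. /ff/ is a geminate; the first /f/ deletes. /gannuffugegodad/ → ganufugegodad.
Rule 4 (final devoicing): /d/ is a voiced obstruent in word-final position, so it devoices to [t]. /ganufugegodad/ → ganufugegodat.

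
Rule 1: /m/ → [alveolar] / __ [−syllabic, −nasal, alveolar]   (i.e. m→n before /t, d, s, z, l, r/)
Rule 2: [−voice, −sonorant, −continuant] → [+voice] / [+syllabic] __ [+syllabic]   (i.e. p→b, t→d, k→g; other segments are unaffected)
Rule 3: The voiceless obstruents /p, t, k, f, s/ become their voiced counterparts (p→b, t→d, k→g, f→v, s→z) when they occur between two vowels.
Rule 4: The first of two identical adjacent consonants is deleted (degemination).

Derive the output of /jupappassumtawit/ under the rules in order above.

jubapasuntawit

Rule 1 (nasal place assimilation): /m/ precedes the alveolar consonant /t/, so it assimilates in place to [n]. /jupappassumtawit/ → jupappassuntawit.
Rule 2 (intervocalic voicing): /p/ is a voiceless stop between vowels /u/ and /a/, so it voices to [b]. /jupappassuntawit/ → jubappassuntawit.
Rule 3 (intervocalic voicing): no segment meets the environment; /jubappassuntawit/ is unchanged.
Rule 4 (degemination): /pp/ is a geminate; the first /p/ deletes. /ss/ is a geminate; the first /s/ deletes. /jubappassuntawit/ → jubapasuntawit.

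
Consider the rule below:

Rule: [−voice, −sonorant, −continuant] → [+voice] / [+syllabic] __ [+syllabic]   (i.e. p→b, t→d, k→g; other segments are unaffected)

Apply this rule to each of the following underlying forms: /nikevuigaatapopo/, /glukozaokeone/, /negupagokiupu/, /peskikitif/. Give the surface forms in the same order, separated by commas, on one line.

nigevuigaadabobo, glugozaogeone, negubagogiubu, peskigidif

/nikevuigaatapopo/: /k/ is a voiceless stop between vowels /i/ and /e/, so it voices to [g]. /t/ is a voiceless stop between vowels /a/ and /a/, so it voices to [d]. /p/ is a voiceless stop between vowels /a/ and /o/, so it voices to [b]. /p/ is a voiceless stop between vowels /o/ and /o/, so it voices to [b]. → [nigevuigaadabobo].
/glukozaokeone/: /k/ is a voiceless stop between vowels /u/ and /o/, so it voices to [g]. /k/ is a voiceless stop between vowels /o/ and /e/, so it voices to [g]. → [glugozaogeone].
/negupagokiupu/: /p/ is a voiceless stop between vowels /u/ and /a/, so it voices to [b]. /k/ is a voiceless stop between vowels /o/ and /i/, so it voices to [g]. /p/ is a voiceless stop between vowels /u/ and /u/, so it voices to [b]. → [negubagogiubu].
/peskikitif/: /k/ is a voiceless stop between vowels /i/ and /i/, so it voices to [g]. /t/ is a voiceless stop between vowels /i/ and /i/, so it voices to [d]. → [peskigidif].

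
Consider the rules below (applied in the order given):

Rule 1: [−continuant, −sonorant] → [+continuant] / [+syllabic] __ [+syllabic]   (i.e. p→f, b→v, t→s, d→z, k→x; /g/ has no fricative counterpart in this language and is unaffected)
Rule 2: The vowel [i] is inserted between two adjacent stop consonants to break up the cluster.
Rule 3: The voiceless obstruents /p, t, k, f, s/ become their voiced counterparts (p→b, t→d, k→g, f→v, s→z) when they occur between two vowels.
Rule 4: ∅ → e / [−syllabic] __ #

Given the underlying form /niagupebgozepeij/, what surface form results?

niaguvebigozeveije

Rule 1 (intervocalic spirantization): /p/ is a stop between vowels /u/ and /e/, so it spirantizes to the fricative [f]. /p/ is a stop between vowels /e/ and /e/, so it spirantizes to the fricative [f]. /niagupebgozepeij/ → niagufebgozefeij.
Rule 2 (stop-cluster i-epenthesis): /b/ and /g/ form a stop–stop cluster, so [i] is inserted between them. /niagufebgozefeij/ → niagufebigozefeij.
Rule 3 (intervocalic voicing): /f/ is a voiceless obstruent between vowels /u/ and /e/, so it voices to [v]. /f/ is a voiceless obstruent between vowels /e/ and /e/, so it voices to [v]. /niagufebigozefeij/ → niaguvebigozeveij.
Rule 4 (final e-epenthesis): the form ends in the consonant /j/, so [e] is inserted word-finally. /niaguvebigozeveij/ → niaguvebigozeveije.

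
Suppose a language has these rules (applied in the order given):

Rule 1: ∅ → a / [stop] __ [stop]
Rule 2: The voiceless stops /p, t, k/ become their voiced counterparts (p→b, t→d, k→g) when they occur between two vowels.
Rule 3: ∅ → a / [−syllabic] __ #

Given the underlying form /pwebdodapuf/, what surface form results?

pwebadodabufa

Rule 1 (stop-cluster a-epenthesis): /b/ and /d/ form a stop–stop cluster, so [a] is inserted between them. /pwebdodapuf/ → pwebadodapuf.
Rule 2 (intervocalic voicing): /p/ is a voiceless stop between vowels /a/ and /u/, so it voices to [b]. /pwebadodapuf/ → pwebadodabuf.
Rule 3 (final a-epenthesis): the form ends in the consonant /f/, so [a] is inserted word-finally. /pwebadodabuf/ → pwebadodabufa.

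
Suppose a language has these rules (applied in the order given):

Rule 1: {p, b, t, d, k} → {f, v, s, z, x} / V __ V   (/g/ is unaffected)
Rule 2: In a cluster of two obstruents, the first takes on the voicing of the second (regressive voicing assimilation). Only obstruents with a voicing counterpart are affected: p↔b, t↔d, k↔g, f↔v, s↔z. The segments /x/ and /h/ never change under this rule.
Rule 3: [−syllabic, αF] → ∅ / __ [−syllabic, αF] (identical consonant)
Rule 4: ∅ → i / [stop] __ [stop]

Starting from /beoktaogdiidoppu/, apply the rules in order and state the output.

beokitaogidiizopu

Rule 1 (intervocalic spirantization): /d/ is a stop between vowels /i/ and /o/, so it spirantizes to the fricative [z]. /beoktaogdiidoppu/ → beoktaogdiizoppu.
Rule 2 (regressive voicing assimilation): no segment meets the environment; /beoktaogdiizoppu/ is unchanged.
Rule 3 (degemination): /pp/ is a geminate; the first /p/ deletes. /beoktaogdiizoppu/ → beoktaogdiizopu.
Rule 4 (stop-cluster i-epenthesis): /k/ and /t/ form a stop–stop cluster, so [i] is inserted between them. /g/ and /d/ form a stop–stop cluster, so [i] is inserted between them. /beoktaogdiizopu/ → beokitaogidiizopu.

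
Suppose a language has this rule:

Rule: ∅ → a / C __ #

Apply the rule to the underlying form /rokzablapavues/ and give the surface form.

the form ends in the consonant /s/, so [a] is inserted word-finally.
Surface form: [rokzablapavuesa].

rokzablapavuesa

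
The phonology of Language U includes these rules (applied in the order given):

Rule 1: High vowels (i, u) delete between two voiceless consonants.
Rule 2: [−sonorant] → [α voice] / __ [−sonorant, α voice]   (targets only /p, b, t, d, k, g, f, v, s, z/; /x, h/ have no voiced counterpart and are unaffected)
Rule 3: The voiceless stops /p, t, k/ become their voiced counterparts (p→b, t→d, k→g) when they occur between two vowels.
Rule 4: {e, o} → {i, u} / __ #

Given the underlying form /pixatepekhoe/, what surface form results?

Rule 1 (high vowel syncope): /i/ is a high vowel flanked by voiceless consonants /p/ and /x/, so it deletes. /pixatepekhoe/ → pxatepekhoe.
Rule 2 (regressive voicing assimilation): no segment meets the environment; /pxatepekhoe/ is unchanged.
Rule 3 (intervocalic voicing): /t/ is a voiceless stop between vowels /a/ and /e/, so it voices to [d]. /p/ is a voiceless stop between vowels /e/ and /e/, so it voices to [b]. /pxatepekhoe/ → pxadebekhoe.
Rule 4 (final vowel raising): /e/ is a mid vowel in word-final position, so it raises to [i]. /pxadebekhoe/ → pxadebekhoi.

pxadebekhoi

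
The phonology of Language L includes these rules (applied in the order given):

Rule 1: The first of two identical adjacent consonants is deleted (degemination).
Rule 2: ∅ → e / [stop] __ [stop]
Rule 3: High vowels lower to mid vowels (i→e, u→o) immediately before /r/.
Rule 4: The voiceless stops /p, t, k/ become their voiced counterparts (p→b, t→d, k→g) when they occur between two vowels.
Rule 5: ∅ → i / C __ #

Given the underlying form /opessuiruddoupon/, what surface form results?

Rule 1 (degemination): /ss/ is a geminate; the first /s/ deletes. /dd/ is a geminate; the first /d/ deletes. /opessuiruddoupon/ → opesuirudoupon.
Rule 2 (stop-cluster e-epenthesis): no segment meets the environment; /opesuirudoupon/ is unchanged.
Rule 3 (pre-rhotic lowering): /i/ is a high vowel immediately before /r/, so it lowers to [e]. /opesuirudoupon/ → opesuerudoupon.
Rule 4 (intervocalic voicing): /p/ is a voiceless stop between vowels /o/ and /e/, so it voices to [b]. /p/ is a voiceless stop between vowels /u/ and /o/, so it voices to [b]. /opesuerudoupon/ → obesuerudoubon.
Rule 5 (final i-epenthesis): the form ends in the consonant /n/, so [i] is inserted word-finally. /obesuerudoubon/ → obesuerudouboni.

obesuerudouboni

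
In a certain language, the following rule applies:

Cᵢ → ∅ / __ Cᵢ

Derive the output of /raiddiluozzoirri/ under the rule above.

raidiluozoiri

/dd/ is a geminate; the first /d/ deletes.
/zz/ is a geminate; the first /z/ deletes.
/rr/ is a geminate; the first /r/ deletes.
The other instances of /r/, /d/, /l/, /z/ do not occur in the required environment and remain unchanged.
Surface form: [raidiluozoiri].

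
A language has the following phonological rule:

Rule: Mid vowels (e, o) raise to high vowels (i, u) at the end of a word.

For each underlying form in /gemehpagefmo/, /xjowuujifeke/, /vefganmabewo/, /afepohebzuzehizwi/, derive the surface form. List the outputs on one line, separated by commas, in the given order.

/gemehpagefmo/: /o/ is a mid vowel in word-final position, so it raises to [u]. → [gemehpagefmu].
/xjowuujifeke/: /e/ is a mid vowel in word-final position, so it raises to [i]. → [xjowuujifeki].
/vefganmabewo/: /o/ is a mid vowel in word-final position, so it raises to [u]. → [vefganmabewu].
/afepohebzuzehizwi/: the rule's environment is not met; surfaces unchanged as [afepohebzuzehizwi].

gemehpagefmu, xjowuujifeki, vefganmabewu, afepohebzuzehizwi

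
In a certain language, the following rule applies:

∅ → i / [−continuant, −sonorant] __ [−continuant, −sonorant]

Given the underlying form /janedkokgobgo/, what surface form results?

janedikokigobigo

/d/ and /k/ form a stop–stop cluster, so [i] is inserted between them.
/k/ and /g/ form a stop–stop cluster, so [i] is inserted between them.
/b/ and /g/ form a stop–stop cluster, so [i] is inserted between them.
Surface form: [janedikokigobigo].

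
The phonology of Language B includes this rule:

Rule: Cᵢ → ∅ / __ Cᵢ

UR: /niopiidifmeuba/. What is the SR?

No segment of /niopiidifmeuba/ meets the structural description of the rule, so the form surfaces unchanged.

niopiidifmeuba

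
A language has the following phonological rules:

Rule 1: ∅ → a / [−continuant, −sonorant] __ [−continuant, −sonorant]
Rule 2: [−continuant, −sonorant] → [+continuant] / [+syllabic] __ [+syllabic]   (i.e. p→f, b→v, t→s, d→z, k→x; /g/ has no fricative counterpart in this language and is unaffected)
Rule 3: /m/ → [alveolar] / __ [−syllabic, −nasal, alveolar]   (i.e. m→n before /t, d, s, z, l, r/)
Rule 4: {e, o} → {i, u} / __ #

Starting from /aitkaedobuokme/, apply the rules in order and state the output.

aisaxaezovuokmi

Rule 1 (stop-cluster a-epenthesis): /t/ and /k/ form a stop–stop cluster, so [a] is inserted between them. /aitkaedobuokme/ → aitakaedobuokme.
Rule 2 (intervocalic spirantization): /t/ is a stop between vowels /i/ and /a/, so it spirantizes to the fricative [s]. /k/ is a stop between vowels /a/ and /a/, so it spirantizes to the fricative [x]. /d/ is a stop between vowels /e/ and /o/, so it spirantizes to the fricative [z]. /b/ is a stop between vowels /o/ and /u/, so it spirantizes to the fricative [v]. /aitakaedobuokme/ → aisaxaezovuokme.
Rule 3 (nasal place assimilation): no segment meets the environment; /aisaxaezovuokme/ is unchanged.
Rule 4 (final vowel raising): /e/ is a mid vowel in word-final position, so it raises to [i]. /aisaxaezovuokme/ → aisaxaezovuokmi.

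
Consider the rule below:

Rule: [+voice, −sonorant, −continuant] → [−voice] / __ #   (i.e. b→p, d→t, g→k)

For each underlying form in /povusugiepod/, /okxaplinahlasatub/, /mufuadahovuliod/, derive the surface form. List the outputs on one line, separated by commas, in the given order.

povusugiepot, okxaplinahlasatup, mufuadahovuliot

/povusugiepod/: /d/ is a voiced stop in word-final position, so it devoices to [t]. → [povusugiepot].
/okxaplinahlasatub/: /b/ is a voiced stop in word-final position, so it devoices to [p]. → [okxaplinahlasatup].
/mufuadahovuliod/: /d/ is a voiced stop in word-final position, so it devoices to [t]. → [mufuadahovuliot].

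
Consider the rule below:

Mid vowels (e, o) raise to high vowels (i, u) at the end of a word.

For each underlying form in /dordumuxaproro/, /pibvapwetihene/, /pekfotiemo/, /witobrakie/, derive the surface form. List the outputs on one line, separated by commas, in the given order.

dordumuxaproru, pibvapwetiheni, pekfotiemu, witobrakii

/dordumuxaproro/: /o/ is a mid vowel in word-final position, so it raises to [u]. → [dordumuxaproru].
/pibvapwetihene/: /e/ is a mid vowel in word-final position, so it raises to [i]. → [pibvapwetiheni].
/pekfotiemo/: /o/ is a mid vowel in word-final position, so it raises to [u]. → [pekfotiemu].
/witobrakie/: /e/ is a mid vowel in word-final position, so it raises to [i]. → [witobrakii].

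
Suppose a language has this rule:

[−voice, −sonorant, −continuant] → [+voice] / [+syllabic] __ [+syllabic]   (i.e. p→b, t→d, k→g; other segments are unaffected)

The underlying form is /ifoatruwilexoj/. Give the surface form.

No segment of /ifoatruwilexoj/ meets the structural description of the rule, so the form surfaces unchanged.

ifoatruwilexoj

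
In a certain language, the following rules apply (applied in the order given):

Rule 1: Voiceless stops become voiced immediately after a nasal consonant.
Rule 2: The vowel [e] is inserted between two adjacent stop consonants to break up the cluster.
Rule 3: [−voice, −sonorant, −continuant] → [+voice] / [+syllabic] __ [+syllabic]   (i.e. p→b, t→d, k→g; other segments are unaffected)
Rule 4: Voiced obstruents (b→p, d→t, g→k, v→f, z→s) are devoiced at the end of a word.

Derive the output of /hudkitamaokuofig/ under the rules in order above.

hudegidamaoguofik

Rule 1 (post-nasal voicing): no segment meets the environment; /hudkitamaokuofig/ is unchanged.
Rule 2 (stop-cluster e-epenthesis): /d/ and /k/ form a stop–stop cluster, so [e] is inserted between them. /hudkitamaokuofig/ → hudekitamaokuofig.
Rule 3 (intervocalic voicing): /k/ is a voiceless stop between vowels /e/ and /i/, so it voices to [g]. /t/ is a voiceless stop between vowels /i/ and /a/, so it voices to [d]. /k/ is a voiceless stop between vowels /o/ and /u/, so it voices to [g]. /hudekitamaokuofig/ → hudegidamaoguofig.
Rule 4 (final devoicing): /g/ is a voiced obstruent in word-final position, so it devoices to [k]. /hudegidamaoguofig/ → hudegidamaoguofik.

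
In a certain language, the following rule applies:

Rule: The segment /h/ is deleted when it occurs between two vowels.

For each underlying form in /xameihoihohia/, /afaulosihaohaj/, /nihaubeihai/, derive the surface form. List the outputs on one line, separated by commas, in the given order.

/xameihoihohia/: /h/ occurs between vowels /i/ and /o/, so it deletes. /h/ occurs between vowels /i/ and /o/, so it deletes. /h/ occurs between vowels /o/ and /i/, so it deletes. → [xameioioia].
/afaulosihaohaj/: /h/ occurs between vowels /i/ and /a/, so it deletes. /h/ occurs between vowels /o/ and /a/, so it deletes. → [afaulosiaoaj].
/nihaubeihai/: /h/ occurs between vowels /i/ and /a/, so it deletes. /h/ occurs between vowels /i/ and /a/, so it deletes. → [niaubeiai].

xameioioia, afaulosiaoaj, niaubeiai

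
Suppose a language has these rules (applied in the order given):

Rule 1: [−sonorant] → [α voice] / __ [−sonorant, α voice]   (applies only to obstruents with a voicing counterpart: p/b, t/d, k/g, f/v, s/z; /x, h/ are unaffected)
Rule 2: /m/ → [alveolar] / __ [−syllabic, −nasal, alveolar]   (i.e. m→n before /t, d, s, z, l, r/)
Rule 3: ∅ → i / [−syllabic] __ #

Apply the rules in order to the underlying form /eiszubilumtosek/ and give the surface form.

Rule 1 (regressive voicing assimilation): /s/ precedes the voiced obstruent /z/, so it voices to [z] by assimilation. /eiszubilumtosek/ → eizzubilumtosek.
Rule 2 (nasal place assimilation): /m/ precedes the alveolar consonant /t/, so it assimilates in place to [n]. /eizzubilumtosek/ → eizzubiluntosek.
Rule 3 (final i-epenthesis): the form ends in the consonant /k/, so [i] is inserted word-finally. /eizzubiluntosek/ → eizzubiluntoseki.

eizzubiluntoseki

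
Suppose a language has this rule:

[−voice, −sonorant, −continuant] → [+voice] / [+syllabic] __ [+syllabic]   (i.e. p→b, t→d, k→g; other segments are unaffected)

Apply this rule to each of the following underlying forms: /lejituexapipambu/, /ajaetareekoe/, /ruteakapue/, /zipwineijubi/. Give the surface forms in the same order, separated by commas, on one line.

/lejituexapipambu/: /t/ is a voiceless stop between vowels /i/ and /u/, so it voices to [d]. /p/ is a voiceless stop between vowels /a/ and /i/, so it voices to [b]. /p/ is a voiceless stop between vowels /i/ and /a/, so it voices to [b]. → [lejiduexabibambu].
/ajaetareekoe/: /t/ is a voiceless stop between vowels /e/ and /a/, so it voices to [d]. /k/ is a voiceless stop between vowels /e/ and /o/, so it voices to [g]. → [ajaedareegoe].
/ruteakapue/: /t/ is a voiceless stop between vowels /u/ and /e/, so it voices to [d]. /k/ is a voiceless stop between vowels /a/ and /a/, so it voices to [g]. /p/ is a voiceless stop between vowels /a/ and /u/, so it voices to [b]. → [rudeagabue].
/zipwineijubi/: the rule's environment is not met; surfaces unchanged as [zipwineijubi].

lejiduexabibambu, ajaedareegoe, rudeagabue, zipwineijubi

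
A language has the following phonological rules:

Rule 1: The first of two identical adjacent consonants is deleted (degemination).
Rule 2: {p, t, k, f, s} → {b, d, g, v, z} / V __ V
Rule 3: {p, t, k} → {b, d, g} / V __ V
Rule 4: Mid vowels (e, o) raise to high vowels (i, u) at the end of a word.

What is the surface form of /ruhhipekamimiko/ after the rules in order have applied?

Rule 1 (degemination): /hh/ is a geminate; the first /h/ deletes. /ruhhipekamimiko/ → ruhipekamimiko.
Rule 2 (intervocalic voicing): /p/ is a voiceless obstruent between vowels /i/ and /e/, so it voices to [b]. /k/ is a voiceless obstruent between vowels /e/ and /a/, so it voices to [g]. /k/ is a voiceless obstruent between vowels /i/ and /o/, so it voices to [g]. /ruhipekamimiko/ → ruhibegamimigo.
Rule 3 (intervocalic voicing): no segment meets the environment; /ruhibegamimigo/ is unchanged.
Rule 4 (final vowel raising): /o/ is a mid vowel in word-final position, so it raises to [u]. /ruhibegamimigo/ → ruhibegamimigu.

ruhibegamimigu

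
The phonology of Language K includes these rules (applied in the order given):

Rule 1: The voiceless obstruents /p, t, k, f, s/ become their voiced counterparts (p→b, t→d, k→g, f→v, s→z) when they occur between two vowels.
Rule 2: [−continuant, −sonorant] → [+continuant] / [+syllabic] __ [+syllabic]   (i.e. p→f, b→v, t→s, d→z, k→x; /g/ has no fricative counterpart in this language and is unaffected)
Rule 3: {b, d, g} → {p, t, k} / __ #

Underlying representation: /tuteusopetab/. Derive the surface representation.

tuzeuzovezap

Rule 1 (intervocalic voicing): /t/ is a voiceless obstruent between vowels /u/ and /e/, so it voices to [d]. /s/ is a voiceless obstruent between vowels /u/ and /o/, so it voices to [z]. /p/ is a voiceless obstruent between vowels /o/ and /e/, so it voices to [b]. /t/ is a voiceless obstruent between vowels /e/ and /a/, so it voices to [d]. /tuteusopetab/ → tudeuzobedab.
Rule 2 (intervocalic spirantization): /d/ is a stop between vowels /u/ and /e/, so it spirantizes to the fricative [z]. /b/ is a stop between vowels /o/ and /e/, so it spirantizes to the fricative [v]. /d/ is a stop between vowels /e/ and /a/, so it spirantizes to the fricative [z]. /tudeuzobedab/ → tuzeuzovezab.
Rule 3 (final devoicing): /b/ is a voiced stop in word-final position, so it devoices to [p]. /tuzeuzovezab/ → tuzeuzovezap.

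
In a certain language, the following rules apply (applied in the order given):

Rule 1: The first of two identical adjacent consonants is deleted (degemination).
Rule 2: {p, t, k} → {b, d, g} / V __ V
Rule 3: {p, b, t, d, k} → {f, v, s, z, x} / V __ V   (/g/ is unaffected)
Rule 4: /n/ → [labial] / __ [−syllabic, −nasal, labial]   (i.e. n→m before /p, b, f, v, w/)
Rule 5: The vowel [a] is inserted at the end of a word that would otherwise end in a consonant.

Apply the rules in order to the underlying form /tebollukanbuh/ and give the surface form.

tevolugambuha

Rule 1 (degemination): /ll/ is a geminate; the first /l/ deletes. /tebollukanbuh/ → tebolukanbuh.
Rule 2 (intervocalic voicing): /k/ is a voiceless stop between vowels /u/ and /a/, so it voices to [g]. /tebolukanbuh/ → teboluganbuh.
Rule 3 (intervocalic spirantization): /b/ is a stop between vowels /e/ and /o/, so it spirantizes to the fricative [v]. /teboluganbuh/ → tevoluganbuh.
Rule 4 (nasal place assimilation): /n/ precedes the labial consonant /b/, so it assimilates in place to [m]. /tevoluganbuh/ → tevolugambuh.
Rule 5 (final a-epenthesis): the form ends in the consonant /h/, so [a] is inserted word-finally. /tevolugambuh/ → tevolugambuha.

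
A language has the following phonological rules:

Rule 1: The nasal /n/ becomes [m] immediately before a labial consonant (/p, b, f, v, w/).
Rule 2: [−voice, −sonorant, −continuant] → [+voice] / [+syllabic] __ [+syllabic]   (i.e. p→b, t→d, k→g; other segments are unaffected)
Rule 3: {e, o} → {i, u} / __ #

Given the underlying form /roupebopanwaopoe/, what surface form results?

roubebobamwaoboi

Rule 1 (nasal place assimilation): /n/ precedes the labial consonant /w/, so it assimilates in place to [m]. /roupebopanwaopoe/ → roupebopamwaopoe.
Rule 2 (intervocalic voicing): /p/ is a voiceless stop between vowels /u/ and /e/, so it voices to [b]. /p/ is a voiceless stop between vowels /o/ and /a/, so it voices to [b]. /p/ is a voiceless stop between vowels /o/ and /o/, so it voices to [b]. /roupebopamwaopoe/ → roubebobamwaoboe.
Rule 3 (final vowel raising): /e/ is a mid vowel in word-final position, so it raises to [i]. /roubebobamwaoboe/ → roubebobamwaoboi.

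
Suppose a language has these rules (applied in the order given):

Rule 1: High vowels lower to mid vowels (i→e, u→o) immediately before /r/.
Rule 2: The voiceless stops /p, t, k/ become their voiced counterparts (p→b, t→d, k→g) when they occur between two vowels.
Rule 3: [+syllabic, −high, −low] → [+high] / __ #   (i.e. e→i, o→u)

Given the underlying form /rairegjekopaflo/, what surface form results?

Rule 1 (pre-rhotic lowering): /i/ is a high vowel immediately before /r/, so it lowers to [e]. /rairegjekopaflo/ → raeregjekopaflo.
Rule 2 (intervocalic voicing): /k/ is a voiceless stop between vowels /e/ and /o/, so it voices to [g]. /p/ is a voiceless stop between vowels /o/ and /a/, so it voices to [b]. /raeregjekopaflo/ → raeregjegobaflo.
Rule 3 (final vowel raising): /o/ is a mid vowel in word-final position, so it raises to [u]. /raeregjegobaflo/ → raeregjegobaflu.

raeregjegobaflu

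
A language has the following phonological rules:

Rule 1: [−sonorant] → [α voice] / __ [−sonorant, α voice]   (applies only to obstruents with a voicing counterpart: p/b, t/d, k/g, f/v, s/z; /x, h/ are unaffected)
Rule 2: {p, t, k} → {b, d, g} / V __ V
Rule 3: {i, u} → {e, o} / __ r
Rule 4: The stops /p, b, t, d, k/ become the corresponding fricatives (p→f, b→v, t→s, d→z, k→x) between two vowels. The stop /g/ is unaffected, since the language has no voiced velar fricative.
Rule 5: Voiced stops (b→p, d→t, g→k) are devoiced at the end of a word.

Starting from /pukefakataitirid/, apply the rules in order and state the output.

Rule 1 (regressive voicing assimilation): no segment meets the environment; /pukefakataitirid/ is unchanged.
Rule 2 (intervocalic voicing): /k/ is a voiceless stop between vowels /u/ and /e/, so it voices to [g]. /k/ is a voiceless stop between vowels /a/ and /a/, so it voices to [g]. /t/ is a voiceless stop between vowels /a/ and /a/, so it voices to [d]. /t/ is a voiceless stop between vowels /i/ and /i/, so it voices to [d]. /pukefakataitirid/ → pugefagadaidirid.
Rule 3 (pre-rhotic lowering): /i/ is a high vowel immediately before /r/, so it lowers to [e]. /pugefagadaidirid/ → pugefagadaiderid.
Rule 4 (intervocalic spirantization): /d/ is a stop between vowels /a/ and /a/, so it spirantizes to the fricative [z]. /d/ is a stop between vowels /i/ and /e/, so it spirantizes to the fricative [z]. /pugefagadaiderid/ → pugefagazaizerid.
Rule 5 (final devoicing): /d/ is a voiced stop in word-final position, so it devoices to [t]. /pugefagazaizerid/ → pugefagazaizerit.

pugefagazaizerit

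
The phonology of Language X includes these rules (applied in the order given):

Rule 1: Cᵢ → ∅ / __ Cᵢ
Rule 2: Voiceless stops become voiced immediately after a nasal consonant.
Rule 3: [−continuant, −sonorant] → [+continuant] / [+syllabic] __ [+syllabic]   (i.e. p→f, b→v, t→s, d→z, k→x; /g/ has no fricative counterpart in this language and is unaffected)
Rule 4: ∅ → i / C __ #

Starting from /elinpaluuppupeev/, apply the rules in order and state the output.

elinbaluufufeevi

Rule 1 (degemination): /pp/ is a geminate; the first /p/ deletes. /elinpaluuppupeev/ → elinpaluupupeev.
Rule 2 (post-nasal voicing): /p/ is a voiceless stop immediately after the nasal /n/, so it voices to [b]. /elinpaluupupeev/ → elinbaluupupeev.
Rule 3 (intervocalic spirantization): /p/ is a stop between vowels /u/ and /u/, so it spirantizes to the fricative [f]. /p/ is a stop between vowels /u/ and /e/, so it spirantizes to the fricative [f]. /elinbaluupupeev/ → elinbaluufufeev.
Rule 4 (final i-epenthesis): the form ends in the consonant /v/, so [i] is inserted word-finally. /elinbaluufufeev/ → elinbaluufufeevi.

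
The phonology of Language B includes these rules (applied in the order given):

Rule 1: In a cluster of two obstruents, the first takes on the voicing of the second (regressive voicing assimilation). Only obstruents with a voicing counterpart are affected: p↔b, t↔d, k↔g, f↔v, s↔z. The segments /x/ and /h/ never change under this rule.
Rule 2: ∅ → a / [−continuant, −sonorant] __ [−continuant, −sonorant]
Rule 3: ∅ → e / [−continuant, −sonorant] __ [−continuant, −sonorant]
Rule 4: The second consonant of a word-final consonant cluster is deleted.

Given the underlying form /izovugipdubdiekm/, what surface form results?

izovugibadubadiek

Rule 1 (regressive voicing assimilation): /p/ precedes the voiced obstruent /d/, so it voices to [b] by assimilation. /izovugipdubdiekm/ → izovugibdubdiekm.
Rule 2 (stop-cluster a-epenthesis): /b/ and /d/ form a stop–stop cluster, so [a] is inserted between them. /b/ and /d/ form a stop–stop cluster, so [a] is inserted between them. /izovugibdubdiekm/ → izovugibadubadiekm.
Rule 3 (stop-cluster e-epenthesis): no segment meets the environment; /izovugibadubadiekm/ is unchanged.
Rule 4 (final cluster simplification): /m/ is the second consonant of a word-final cluster /km/, so it deletes. /izovugibadubadiekm/ → izovugibadubadiek.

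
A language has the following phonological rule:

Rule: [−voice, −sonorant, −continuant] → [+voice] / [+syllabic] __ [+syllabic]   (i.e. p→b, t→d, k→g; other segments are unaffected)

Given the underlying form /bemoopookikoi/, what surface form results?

/p/ is a voiceless stop between vowels /o/ and /o/, so it voices to [b].
/k/ is a voiceless stop between vowels /o/ and /i/, so it voices to [g].
/k/ is a voiceless stop between vowels /i/ and /o/, so it voices to [g].
Surface form: [bemooboogigoi].

bemooboogigoi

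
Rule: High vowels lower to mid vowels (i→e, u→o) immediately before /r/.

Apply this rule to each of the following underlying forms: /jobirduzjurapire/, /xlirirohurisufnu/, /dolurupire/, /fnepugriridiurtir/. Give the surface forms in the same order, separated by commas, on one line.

joberduzjorapere, xlererohorisufnu, dolorupere, fnepugreridiorter

/jobirduzjurapire/: /i/ is a high vowel immediately before /r/, so it lowers to [e]. /u/ is a high vowel immediately before /r/, so it lowers to [o]. /i/ is a high vowel immediately before /r/, so it lowers to [e]. → [joberduzjorapere].
/xlirirohurisufnu/: /i/ is a high vowel immediately before /r/, so it lowers to [e]. /i/ is a high vowel immediately before /r/, so it lowers to [e]. /u/ is a high vowel immediately before /r/, so it lowers to [o]. → [xlererohorisufnu].
/dolurupire/: /u/ is a high vowel immediately before /r/, so it lowers to [o]. /i/ is a high vowel immediately before /r/, so it lowers to [e]. → [dolorupere].
/fnepugriridiurtir/: /i/ is a high vowel immediately before /r/, so it lowers to [e]. /u/ is a high vowel immediately before /r/, so it lowers to [o]. /i/ is a high vowel immediately before /r/, so it lowers to [e]. → [fnepugreridiorter].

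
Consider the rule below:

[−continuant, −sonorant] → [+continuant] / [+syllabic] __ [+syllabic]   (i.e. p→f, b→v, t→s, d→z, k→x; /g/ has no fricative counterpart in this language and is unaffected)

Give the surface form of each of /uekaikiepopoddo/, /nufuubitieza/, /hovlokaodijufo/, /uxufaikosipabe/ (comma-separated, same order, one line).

uexaixiefofoddo, nufuuvisieza, hovloxaozijufo, uxufaixosifave

/uekaikiepopoddo/: /k/ is a stop between vowels /e/ and /a/, so it spirantizes to the fricative [x]. /k/ is a stop between vowels /i/ and /i/, so it spirantizes to the fricative [x]. /p/ is a stop between vowels /e/ and /o/, so it spirantizes to the fricative [f]. /p/ is a stop between vowels /o/ and /o/, so it spirantizes to the fricative [f]. → [uexaixiefofoddo].
/nufuubitieza/: /b/ is a stop between vowels /u/ and /i/, so it spirantizes to the fricative [v]. /t/ is a stop between vowels /i/ and /i/, so it spirantizes to the fricative [s]. → [nufuuvisieza].
/hovlokaodijufo/: /k/ is a stop between vowels /o/ and /a/, so it spirantizes to the fricative [x]. /d/ is a stop between vowels /o/ and /i/, so it spirantizes to the fricative [z]. → [hovloxaozijufo].
/uxufaikosipabe/: /k/ is a stop between vowels /i/ and /o/, so it spirantizes to the fricative [x]. /p/ is a stop between vowels /i/ and /a/, so it spirantizes to the fricative [f]. /b/ is a stop between vowels /a/ and /e/, so it spirantizes to the fricative [v]. → [uxufaixosifave].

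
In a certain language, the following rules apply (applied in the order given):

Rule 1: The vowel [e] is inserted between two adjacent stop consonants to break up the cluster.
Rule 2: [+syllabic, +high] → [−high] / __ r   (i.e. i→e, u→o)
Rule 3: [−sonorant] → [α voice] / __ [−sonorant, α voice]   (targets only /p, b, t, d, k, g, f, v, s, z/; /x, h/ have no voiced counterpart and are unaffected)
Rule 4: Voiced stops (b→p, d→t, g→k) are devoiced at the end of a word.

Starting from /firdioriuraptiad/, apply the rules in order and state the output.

ferdioriorapetiat

Rule 1 (stop-cluster e-epenthesis): /p/ and /t/ form a stop–stop cluster, so [e] is inserted between them. /firdioriuraptiad/ → firdioriurapetiad.
Rule 2 (pre-rhotic lowering): /i/ is a high vowel immediately before /r/, so it lowers to [e]. /u/ is a high vowel immediately before /r/, so it lowers to [o]. /firdioriurapetiad/ → ferdioriorapetiad.
Rule 3 (regressive voicing assimilation): no segment meets the environment; /ferdioriorapetiad/ is unchanged.
Rule 4 (final devoicing): /d/ is a voiced stop in word-final position, so it devoices to [t]. /ferdioriorapetiad/ → ferdioriorapetiat.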